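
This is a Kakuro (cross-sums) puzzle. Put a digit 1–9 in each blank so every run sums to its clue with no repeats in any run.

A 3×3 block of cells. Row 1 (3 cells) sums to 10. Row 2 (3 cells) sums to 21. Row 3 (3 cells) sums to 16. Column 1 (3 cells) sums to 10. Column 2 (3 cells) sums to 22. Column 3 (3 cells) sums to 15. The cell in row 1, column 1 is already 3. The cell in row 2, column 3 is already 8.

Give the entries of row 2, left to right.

6 7 8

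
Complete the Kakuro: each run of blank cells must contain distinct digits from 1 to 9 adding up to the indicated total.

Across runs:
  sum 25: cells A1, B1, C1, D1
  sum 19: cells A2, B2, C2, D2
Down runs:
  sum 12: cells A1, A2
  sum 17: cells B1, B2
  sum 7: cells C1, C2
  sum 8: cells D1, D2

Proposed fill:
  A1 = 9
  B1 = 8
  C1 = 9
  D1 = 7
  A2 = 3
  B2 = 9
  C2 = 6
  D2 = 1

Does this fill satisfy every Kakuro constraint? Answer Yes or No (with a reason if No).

No — the down run C1–C2 sums to 15, not 7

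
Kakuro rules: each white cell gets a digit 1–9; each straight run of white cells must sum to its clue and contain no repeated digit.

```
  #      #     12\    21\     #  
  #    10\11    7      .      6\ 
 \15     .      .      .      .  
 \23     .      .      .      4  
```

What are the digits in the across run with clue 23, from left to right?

9, 2, 8, 4

R1C3 = 11 − 7 = 4 completes the 11 across.
R2C4 = 6 − 4 = 2 completes the 6 down.
Nothing is forced directly, so branch on R3C2, whose candidates are 2 or 3. If R3C2 = 3: then R2C2 would have to be in {1,3,4,5,6,7,8,9} for the 15 across but in {2} for the 12 down — contradiction. So R3C2 = 2.
R2C2 = 12 − 9 = 3 completes the 12 down.
Given what's placed, R2C3 must be 9 to fit the 15 across and 21 down.
R3C3 = 21 − 13 = 8 completes the 21 down.
R2C1 = 15 − 14 = 1 completes the 15 across.
R3C1 = 23 − 14 = 9 completes the 23 across.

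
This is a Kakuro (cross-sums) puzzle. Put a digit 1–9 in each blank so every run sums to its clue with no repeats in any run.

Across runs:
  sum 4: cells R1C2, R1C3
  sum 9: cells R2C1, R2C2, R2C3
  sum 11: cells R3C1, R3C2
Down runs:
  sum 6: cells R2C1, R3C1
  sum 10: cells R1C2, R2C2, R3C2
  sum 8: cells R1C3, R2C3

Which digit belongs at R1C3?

3

4 in 2 cells must be {1,3}.
Nothing is forced directly, so branch on R1C2, whose candidates are 1 or 3. If R1C2 = 3: that forces R1C3 = 1, after which R2C3 would have to be in {1,2,3,4,5,6} for the 9 across but in {7} for the 8 down — contradiction. So R1C2 = 1.
R1C3 = 4 − 1 = 3 completes the 4 across.
R2C3 = 8 − 3 = 5 completes the 8 down.
R2C1 = 1: the only remaining digit allowed by both the 9 across and the 6 down.
R2C2 = 9 − 6 = 3 completes the 9 across.
R3C1 = 6 − 1 = 5 completes the 6 down.
R3C2 = 11 − 5 = 6 completes the 11 across.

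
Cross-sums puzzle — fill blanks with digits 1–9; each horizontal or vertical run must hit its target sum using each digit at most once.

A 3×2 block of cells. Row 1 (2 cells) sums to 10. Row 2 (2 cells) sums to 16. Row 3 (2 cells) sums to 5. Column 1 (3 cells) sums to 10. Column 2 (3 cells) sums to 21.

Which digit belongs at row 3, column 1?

1

16 in 2 cells must be {7,9}.
The 16 across and the 10 down share only 7, so (2,1) = 7.
(2,2) = 16 − 7 = 9 completes the 16 across.
Given what's placed, (3,2) must be 4 to fit the 5 across and 21 down.
(1,2) = 21 − 13 = 8 completes the 21 down.
(3,1) = 5 − 4 = 1 completes the 5 across.
(1,1) = 10 − 8 = 2 completes the 10 across.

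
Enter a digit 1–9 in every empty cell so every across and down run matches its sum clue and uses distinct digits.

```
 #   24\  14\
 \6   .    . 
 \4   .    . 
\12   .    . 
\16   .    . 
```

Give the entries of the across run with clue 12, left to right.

4 in 2 cells must be {1,3}; 16 in 2 cells must be {7,9}.
Only 7 fits R4C2 under both its across sum 16 and down sum 14.
Given what's placed, R2C2 must be 1 to fit the 4 across and 14 down.
R3C2 = 4: the only remaining digit allowed by both the 12 across and the 14 down.
R4C1 = 16 − 7 = 9 completes the 16 across.
R1C2 = 14 − 12 = 2 completes the 14 down.
R2C1 = 4 − 1 = 3 completes the 4 across.
R3C1 = 12 − 4 = 8 completes the 12 across.

8 4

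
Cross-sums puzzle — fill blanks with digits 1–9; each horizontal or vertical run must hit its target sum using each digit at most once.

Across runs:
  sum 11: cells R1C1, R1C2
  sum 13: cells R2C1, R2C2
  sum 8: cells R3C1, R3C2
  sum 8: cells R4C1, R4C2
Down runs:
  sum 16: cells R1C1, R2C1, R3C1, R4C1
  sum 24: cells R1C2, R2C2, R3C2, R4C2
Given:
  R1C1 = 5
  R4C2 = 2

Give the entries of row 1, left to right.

5 6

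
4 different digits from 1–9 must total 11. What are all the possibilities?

{1,2,3,5}

4 distinct digits from 1–9 sum between 10 and 30.
Only one set works: {1,2,3,5}.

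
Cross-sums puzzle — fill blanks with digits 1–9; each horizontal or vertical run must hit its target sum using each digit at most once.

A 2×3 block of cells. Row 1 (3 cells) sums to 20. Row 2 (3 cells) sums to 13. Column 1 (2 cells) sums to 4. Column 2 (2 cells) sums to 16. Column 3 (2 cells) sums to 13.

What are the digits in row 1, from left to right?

4 in 2 cells must be {1,3}; 16 in 2 cells must be {7,9}.
The 20 across and the 4 down share only 3, so (1,1) = 3.
Given what's placed, (1,2) must be 9 to fit the 20 across and 16 down.
(1,3) = 20 − 12 = 8 completes the 20 across.
(2,1) = 4 − 3 = 1 completes the 4 down.
(2,2) = 16 − 9 = 7 completes the 16 down.
(2,3) = 13 − 8 = 5 completes the 13 across.

3, 9, 8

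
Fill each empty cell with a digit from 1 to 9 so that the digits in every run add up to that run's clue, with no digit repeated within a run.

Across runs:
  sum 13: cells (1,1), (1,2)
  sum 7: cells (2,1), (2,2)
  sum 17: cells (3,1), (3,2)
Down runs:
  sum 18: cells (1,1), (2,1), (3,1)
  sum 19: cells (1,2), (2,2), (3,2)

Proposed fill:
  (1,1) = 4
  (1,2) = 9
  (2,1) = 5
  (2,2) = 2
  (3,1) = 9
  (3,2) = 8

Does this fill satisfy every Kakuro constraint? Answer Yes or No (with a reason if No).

Yes

Across: 4+9=13; 5+2=7; 9+8=17. Down: 4+5+9=18; 9+2+8=19. No digit repeats within any run.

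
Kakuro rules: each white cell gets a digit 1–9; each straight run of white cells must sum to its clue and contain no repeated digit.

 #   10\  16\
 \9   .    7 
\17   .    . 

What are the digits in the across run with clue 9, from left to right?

2, 7

17 in 2 cells must be {8,9}; 16 in 2 cells must be {7,9}.
R1C1 = 9 − 7 = 2 completes the 9 across.
R2C1 = 10 − 2 = 8 completes the 10 down.
R2C2 = 17 − 8 = 9 completes the 17 across.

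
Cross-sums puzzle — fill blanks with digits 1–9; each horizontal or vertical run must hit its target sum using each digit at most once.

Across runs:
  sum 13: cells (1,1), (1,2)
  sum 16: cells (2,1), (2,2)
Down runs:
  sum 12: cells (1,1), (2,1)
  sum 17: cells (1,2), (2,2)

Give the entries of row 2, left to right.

7 9

16 in 2 cells must be {7,9}; 17 in 2 cells must be {8,9}.
The 16 across and the 17 down share only 9, so (2,2) = 9.
(1,2) = 17 − 9 = 8 completes the 17 down.
(2,1) = 16 − 9 = 7 completes the 16 across.
(1,1) = 13 − 8 = 5 completes the 13 across.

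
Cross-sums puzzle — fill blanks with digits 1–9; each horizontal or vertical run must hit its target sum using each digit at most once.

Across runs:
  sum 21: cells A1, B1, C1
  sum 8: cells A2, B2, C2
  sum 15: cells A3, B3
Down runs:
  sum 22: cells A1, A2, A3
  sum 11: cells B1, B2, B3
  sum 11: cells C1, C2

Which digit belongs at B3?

Only 5 fits A2 under both its across sum 8 and down sum 22.
Given what's placed, C2 must be 2 to fit the 8 across and 11 down.
C1 = 11 − 2 = 9 completes the 11 down.
B2 = 8 − 7 = 1 completes the 8 across.
A1 = 8: the only remaining digit allowed by both the 21 across and the 22 down.
B1 = 21 − 17 = 4 completes the 21 across.
A3 = 22 − 13 = 9 completes the 22 down.
B3 = 15 − 9 = 6 completes the 15 across.

6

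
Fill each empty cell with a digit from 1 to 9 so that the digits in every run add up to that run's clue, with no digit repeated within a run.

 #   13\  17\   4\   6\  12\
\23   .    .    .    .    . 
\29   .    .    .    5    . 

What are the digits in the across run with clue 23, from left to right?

17 in 2 cells must be {8,9}; 4 in 2 cells must be {1,3}.
R1C4 = 6 − 5 = 1 completes the 6 down.
R1C3 = 3: the only remaining digit allowed by both the 23 across and the 4 down.
R2C3 = 4 − 3 = 1 completes the 4 down.
Nothing is forced directly, so branch on R2C5, whose candidates are 8 or 9. If R2C5 = 9: then R1C5 would have to be in {2,4,5,6,7,8,9} for the 23 across but in {3} for the 12 down — contradiction. So R2C5 = 8.
R1C5 = 12 − 8 = 4 completes the 12 down.
R2C2 = 9: the only remaining digit allowed by both the 29 across and the 17 down.
R1C2 = 17 − 9 = 8 completes the 17 down.
R2C1 = 29 − 23 = 6 completes the 29 across.
R1C1 = 23 − 16 = 7 completes the 23 across.

7 8 3 1 4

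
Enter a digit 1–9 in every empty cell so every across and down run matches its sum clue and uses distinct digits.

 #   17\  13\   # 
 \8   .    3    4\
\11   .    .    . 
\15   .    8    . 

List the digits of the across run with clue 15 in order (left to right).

4, 8, 3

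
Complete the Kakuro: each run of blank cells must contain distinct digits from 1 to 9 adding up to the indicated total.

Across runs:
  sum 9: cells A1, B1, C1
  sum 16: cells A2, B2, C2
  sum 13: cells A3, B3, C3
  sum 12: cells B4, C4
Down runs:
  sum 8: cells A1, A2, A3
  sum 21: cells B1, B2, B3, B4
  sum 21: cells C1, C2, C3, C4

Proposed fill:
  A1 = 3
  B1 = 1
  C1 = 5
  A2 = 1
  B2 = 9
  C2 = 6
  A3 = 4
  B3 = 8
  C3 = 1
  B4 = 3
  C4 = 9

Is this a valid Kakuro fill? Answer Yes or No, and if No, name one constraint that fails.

Across: 3+1+5=9; 1+9+6=16; 4+8+1=13; 3+9=12. Down: 3+1+4=8; 1+9+8+3=21; 5+6+1+9=21. No digit repeats within any run.

Yes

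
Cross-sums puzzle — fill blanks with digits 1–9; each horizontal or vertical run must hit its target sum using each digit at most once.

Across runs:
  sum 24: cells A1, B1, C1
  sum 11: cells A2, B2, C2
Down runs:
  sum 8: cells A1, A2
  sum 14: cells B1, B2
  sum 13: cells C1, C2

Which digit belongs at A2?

24 in 3 cells must be {7,8,9}.
The 24 across and the 8 down share only 7, so A1 = 7.
A2 = 8 − 7 = 1 completes the 8 down.
Nothing is forced directly, so branch on B2, whose candidates are 6 or 8. If B2 = 8: then B1 would have to be in {8,9} for the 24 across but in {6} for the 14 down — contradiction. So B2 = 6.
B1 = 14 − 6 = 8 completes the 14 down.
C1 = 24 − 15 = 9 completes the 24 across.
C2 = 11 − 7 = 4 completes the 11 across.

1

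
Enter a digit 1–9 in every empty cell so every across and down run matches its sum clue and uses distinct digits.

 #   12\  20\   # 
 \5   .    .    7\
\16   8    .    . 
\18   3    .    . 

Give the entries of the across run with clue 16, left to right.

R1C1 = 12 − 11 = 1 completes the 12 down.
R1C2 = 5 − 1 = 4 completes the 5 across.
Given what's placed, R2C2 must be 7 to fit the 16 across and 20 down.
R2C3 = 16 − 15 = 1 completes the 16 across.
R3C2 = 20 − 11 = 9 completes the 20 down.
R3C3 = 18 − 12 = 6 completes the 18 across.

8, 7, 1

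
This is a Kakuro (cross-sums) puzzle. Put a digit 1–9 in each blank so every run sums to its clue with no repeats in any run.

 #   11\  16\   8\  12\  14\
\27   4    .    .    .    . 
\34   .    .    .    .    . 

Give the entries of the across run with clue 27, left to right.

4 7 2 8 6

34 in 5 cells must be {4,6,7,8,9}; 16 in 2 cells must be {7,9}.
R2C1 = 11 − 4 = 7 completes the 11 down.
Given what's placed, R2C2 must be 9 to fit the 34 across and 16 down.
R2C3 = 6: the only remaining digit allowed by both the 34 across and the 8 down.
R2C5 = 8: the only remaining digit allowed by both the 34 across and the 14 down.
R1C2 = 16 − 9 = 7 completes the 16 down.
R1C3 = 8 − 6 = 2 completes the 8 down.
R1C5 = 14 − 8 = 6 completes the 14 down.
R2C4 = 34 − 30 = 4 completes the 34 across.
R1C4 = 27 − 19 = 8 completes the 27 across.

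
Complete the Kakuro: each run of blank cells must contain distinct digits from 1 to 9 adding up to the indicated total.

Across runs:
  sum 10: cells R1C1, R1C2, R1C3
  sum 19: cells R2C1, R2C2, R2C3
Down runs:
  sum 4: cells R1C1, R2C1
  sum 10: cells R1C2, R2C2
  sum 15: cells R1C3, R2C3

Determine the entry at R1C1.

4 in 2 cells must be {1,3}.
The 19 across and the 4 down share only 3, so R2C1 = 3.
R1C1 = 4 − 3 = 1 completes the 4 down.
Nothing is forced directly, so branch on R2C2, whose candidates are 7 or 9. If R2C2 = 9: then R1C2 would have to be in {2,3,4,5,6,7} for the 10 across but in {1} for the 10 down — contradiction. So R2C2 = 7.
R1C2 = 10 − 7 = 3 completes the 10 down.
R1C3 = 10 − 4 = 6 completes the 10 across.
R2C3 = 19 − 10 = 9 completes the 19 across.

1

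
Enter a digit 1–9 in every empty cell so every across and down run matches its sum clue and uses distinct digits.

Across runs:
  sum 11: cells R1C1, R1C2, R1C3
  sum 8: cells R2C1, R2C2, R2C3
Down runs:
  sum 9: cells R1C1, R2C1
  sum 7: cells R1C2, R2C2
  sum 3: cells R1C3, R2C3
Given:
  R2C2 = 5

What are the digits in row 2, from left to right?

3 in 2 cells must be {1,2}.
R1C2 = 7 − 5 = 2 completes the 7 down.
Given what's placed, R1C3 must be 1 to fit the 11 across and 3 down.
R2C3 = 3 − 1 = 2 completes the 3 down.
R1C1 = 11 − 3 = 8 completes the 11 across.
R2C1 = 8 − 7 = 1 completes the 8 across.

1, 5, 2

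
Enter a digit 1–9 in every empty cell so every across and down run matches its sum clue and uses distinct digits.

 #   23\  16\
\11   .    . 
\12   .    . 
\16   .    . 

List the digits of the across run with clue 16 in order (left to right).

16 in 2 cells must be {7,9}; 23 in 3 cells must be {6,8,9}.
The 16 across and the 23 down share only 9, so R3C1 = 9.
R3C2 = 16 − 9 = 7 completes the 16 across.
Given what's placed, R2C1 must be 8 to fit the 12 across and 23 down.
R2C2 = 12 − 8 = 4 completes the 12 across.
R1C1 = 23 − 17 = 6 completes the 23 down.
R1C2 = 11 − 6 = 5 completes the 11 across.

9 7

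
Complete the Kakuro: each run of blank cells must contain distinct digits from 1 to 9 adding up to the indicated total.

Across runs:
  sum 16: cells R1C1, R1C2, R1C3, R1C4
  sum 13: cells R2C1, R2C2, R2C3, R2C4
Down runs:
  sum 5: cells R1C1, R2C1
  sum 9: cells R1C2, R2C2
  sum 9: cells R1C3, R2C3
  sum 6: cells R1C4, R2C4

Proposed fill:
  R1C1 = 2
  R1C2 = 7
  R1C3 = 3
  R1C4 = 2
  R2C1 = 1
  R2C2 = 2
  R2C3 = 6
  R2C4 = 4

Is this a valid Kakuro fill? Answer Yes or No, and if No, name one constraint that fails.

No — the down run R1C1–R2C1 sums to 3, not 5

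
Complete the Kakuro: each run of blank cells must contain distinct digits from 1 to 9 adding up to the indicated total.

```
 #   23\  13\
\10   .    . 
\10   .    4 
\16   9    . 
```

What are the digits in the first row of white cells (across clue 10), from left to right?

8, 2

16 in 2 cells must be {7,9}; 23 in 3 cells must be {6,8,9}.
R2C1 = 10 − 4 = 6 completes the 10 across.
R3C2 = 16 − 9 = 7 completes the 16 across.
R1C1 = 23 − 15 = 8 completes the 23 down.
R1C2 = 10 − 8 = 2 completes the 10 across.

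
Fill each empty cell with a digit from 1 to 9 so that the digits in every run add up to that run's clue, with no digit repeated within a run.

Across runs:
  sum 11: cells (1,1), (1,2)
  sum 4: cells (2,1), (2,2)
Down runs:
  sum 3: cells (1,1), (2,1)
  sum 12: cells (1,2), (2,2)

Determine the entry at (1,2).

4 in 2 cells must be {1,3}; 3 in 2 cells must be {1,2}.
The 11 across and the 3 down share only 2, so (1,1) = 2.
(1,2) = 11 − 2 = 9 completes the 11 across.
(2,1) = 3 − 2 = 1 completes the 3 down.
(2,2) = 4 − 1 = 3 completes the 4 across.

9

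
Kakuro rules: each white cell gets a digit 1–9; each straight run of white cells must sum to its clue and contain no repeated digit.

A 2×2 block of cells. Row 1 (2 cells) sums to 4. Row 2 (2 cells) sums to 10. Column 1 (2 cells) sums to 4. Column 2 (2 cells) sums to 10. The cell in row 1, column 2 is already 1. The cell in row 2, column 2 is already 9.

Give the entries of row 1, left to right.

3 1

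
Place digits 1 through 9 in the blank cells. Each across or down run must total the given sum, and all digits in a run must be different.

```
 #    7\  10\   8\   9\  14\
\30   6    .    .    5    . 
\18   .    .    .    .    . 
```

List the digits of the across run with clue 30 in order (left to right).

R2C1 = 7 − 6 = 1 completes the 7 down.
R2C4 = 9 − 5 = 4 completes the 9 down.
No cell is forced outright now. R1C5 can only be 8 or 9 (the digits allowed by both its 30 across and its 14 down). If R1C5 = 8: that forces R2C5 = 6, R2C2 = 2, R2C3 = 5, after which R1C2 would have to be in {2,4,7,9} for the 30 across but in {8} for the 10 down — contradiction. So R1C5 = 9.
R2C5 = 14 − 9 = 5 completes the 14 down.
Nothing is forced directly, so branch on R2C2, whose candidates are 2 or 6. If R2C2 = 6: then R1C2 would have to be in {2,3,7,8} for the 30 across but in {4} for the 10 down — contradiction. So R2C2 = 2.
R1C2 = 10 − 2 = 8 completes the 10 down.
R1C3 = 30 − 28 = 2 completes the 30 across.
R2C3 = 18 − 12 = 6 completes the 18 across.

6 8 2 5 9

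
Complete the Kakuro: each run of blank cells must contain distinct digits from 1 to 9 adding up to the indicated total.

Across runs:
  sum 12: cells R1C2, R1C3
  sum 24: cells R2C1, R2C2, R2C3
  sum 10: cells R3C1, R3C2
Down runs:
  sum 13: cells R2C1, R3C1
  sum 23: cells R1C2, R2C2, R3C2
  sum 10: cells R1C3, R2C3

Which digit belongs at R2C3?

24 in 3 cells must be {7,8,9}; 23 in 3 cells must be {6,8,9}.
Nothing is forced directly, so branch on R1C2, whose candidates are 8 or 9. If R1C2 = 8: that forces R1C3 = 4, R2C2 = 9, after which R2C3 would have to be in {7,8} for the 24 across but in {6} for the 10 down — contradiction. So R1C2 = 9.
R1C3 = 12 − 9 = 3 completes the 12 across.
R2C2 = 8: the only remaining digit allowed by both the 24 across and the 23 down.
R2C3 = 10 − 3 = 7 completes the 10 down.
R3C2 = 23 − 17 = 6 completes the 23 down.
R2C1 = 24 − 15 = 9 completes the 24 across.
R3C1 = 10 − 6 = 4 completes the 10 across.

7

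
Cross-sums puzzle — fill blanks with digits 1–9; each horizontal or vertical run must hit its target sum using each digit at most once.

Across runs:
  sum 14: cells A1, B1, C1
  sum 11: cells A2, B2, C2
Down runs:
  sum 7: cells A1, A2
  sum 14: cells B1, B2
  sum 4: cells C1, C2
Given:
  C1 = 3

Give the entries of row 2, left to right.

4 in 2 cells must be {1,3}.
C2 = 4 − 3 = 1 completes the 4 down.
No cell is forced outright now. B2 can only be 6 or 8 (the digits allowed by both its 11 across and its 14 down). If B2 = 6: then B1 would have to be in {2,4,5,6,7,9} for the 14 across but in {8} for the 14 down — contradiction. So B2 = 8.
B1 = 14 − 8 = 6 completes the 14 down.
A2 = 11 − 9 = 2 completes the 11 across.
A1 = 14 − 9 = 5 completes the 14 across.

2 8 1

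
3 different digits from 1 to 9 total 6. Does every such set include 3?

Yes

The only way to make 6 from 3 distinct digits is {1,2,3}, which contains 3.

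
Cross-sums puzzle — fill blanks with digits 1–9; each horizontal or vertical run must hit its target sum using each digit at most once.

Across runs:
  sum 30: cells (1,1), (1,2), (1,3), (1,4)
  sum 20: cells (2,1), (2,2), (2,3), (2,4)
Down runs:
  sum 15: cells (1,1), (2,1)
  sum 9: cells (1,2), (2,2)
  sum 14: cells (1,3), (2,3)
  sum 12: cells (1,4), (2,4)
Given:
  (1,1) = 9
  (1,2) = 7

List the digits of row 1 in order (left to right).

9 7 6 8

30 in 4 cells must be {6,7,8,9}.
Given what's placed, (1,4) must be 8 to fit the 30 across and 12 down.
(2,1) = 15 − 9 = 6 completes the 15 down.
(2,2) = 9 − 7 = 2 completes the 9 down.
(2,4) = 12 − 8 = 4 completes the 12 down.
(1,3) = 30 − 24 = 6 completes the 30 across.
(2,3) = 20 − 12 = 8 completes the 20 across.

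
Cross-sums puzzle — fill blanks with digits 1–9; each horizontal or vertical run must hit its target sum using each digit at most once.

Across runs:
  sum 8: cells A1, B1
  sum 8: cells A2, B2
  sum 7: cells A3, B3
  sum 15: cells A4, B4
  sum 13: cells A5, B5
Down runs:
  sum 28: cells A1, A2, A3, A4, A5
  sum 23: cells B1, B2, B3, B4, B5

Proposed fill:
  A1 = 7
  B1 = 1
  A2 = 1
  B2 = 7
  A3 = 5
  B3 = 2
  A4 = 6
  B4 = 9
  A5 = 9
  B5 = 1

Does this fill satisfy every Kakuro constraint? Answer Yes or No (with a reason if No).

No — the across run A5–B5 sums to 10, not 13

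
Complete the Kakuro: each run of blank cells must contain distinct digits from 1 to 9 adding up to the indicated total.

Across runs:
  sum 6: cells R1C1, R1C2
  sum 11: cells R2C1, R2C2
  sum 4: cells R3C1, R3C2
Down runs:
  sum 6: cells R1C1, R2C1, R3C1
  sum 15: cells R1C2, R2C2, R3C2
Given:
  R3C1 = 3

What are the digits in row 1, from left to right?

4 in 2 cells must be {1,3}; 6 in 3 cells must be {1,2,3}.
Given what's placed, R2C1 must be 2 to fit the 11 across and 6 down.
R2C2 = 11 − 2 = 9 completes the 11 across.
R3C2 = 4 − 3 = 1 completes the 4 across.
R1C1 = 6 − 5 = 1 completes the 6 down.
R1C2 = 6 − 1 = 5 completes the 6 across.

1, 5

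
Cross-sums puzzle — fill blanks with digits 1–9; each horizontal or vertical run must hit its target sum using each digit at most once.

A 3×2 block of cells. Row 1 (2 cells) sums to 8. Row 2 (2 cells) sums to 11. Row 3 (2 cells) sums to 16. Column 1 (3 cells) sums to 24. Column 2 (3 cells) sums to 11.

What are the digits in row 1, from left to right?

7 1

16 in 2 cells must be {7,9}; 24 in 3 cells must be {7,8,9}.
The 8 across and the 24 down share only 7, so (1,1) = 7.
(1,2) = 8 − 7 = 1 completes the 8 across.
Given what's placed, (3,1) must be 9 to fit the 16 across and 24 down.
(3,2) = 16 − 9 = 7 completes the 16 across.
(2,1) = 24 − 16 = 8 completes the 24 down.
(2,2) = 11 − 8 = 3 completes the 11 across.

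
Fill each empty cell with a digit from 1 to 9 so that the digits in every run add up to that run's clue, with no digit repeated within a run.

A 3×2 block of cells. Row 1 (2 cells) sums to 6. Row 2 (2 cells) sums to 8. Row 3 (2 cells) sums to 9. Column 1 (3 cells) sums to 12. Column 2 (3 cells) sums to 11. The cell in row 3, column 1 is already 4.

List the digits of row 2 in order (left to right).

6 2

(3,2) = 9 − 4 = 5 completes the 9 across.
(2,2) = 2: the only remaining digit allowed by both the 8 across and the 11 down.
(1,2) = 11 − 7 = 4 completes the 11 down.
(2,1) = 8 − 2 = 6 completes the 8 across.
(1,1) = 6 − 4 = 2 completes the 6 across.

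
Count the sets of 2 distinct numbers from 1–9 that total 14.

2 distinct digits from 1–9 sum between 3 and 17.
Enumerating: {5,9}, {6,8}.

2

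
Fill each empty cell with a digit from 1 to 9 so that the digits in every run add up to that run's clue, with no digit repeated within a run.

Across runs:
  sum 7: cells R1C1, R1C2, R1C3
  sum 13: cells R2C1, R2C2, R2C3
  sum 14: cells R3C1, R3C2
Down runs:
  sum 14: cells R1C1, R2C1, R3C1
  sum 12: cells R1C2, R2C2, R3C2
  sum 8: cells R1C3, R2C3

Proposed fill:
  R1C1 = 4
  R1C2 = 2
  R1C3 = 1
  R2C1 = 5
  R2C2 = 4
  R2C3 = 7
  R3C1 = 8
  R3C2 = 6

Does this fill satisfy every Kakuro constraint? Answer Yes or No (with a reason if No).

No — the down run R1C1–R3C1 sums to 17, not 14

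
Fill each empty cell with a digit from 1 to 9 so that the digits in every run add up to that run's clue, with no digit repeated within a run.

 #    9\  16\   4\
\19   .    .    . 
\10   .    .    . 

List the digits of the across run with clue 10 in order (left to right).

2 7 1

16 in 2 cells must be {7,9}; 4 in 2 cells must be {1,3}.
The 19 across and the 4 down share only 3, so R1C3 = 3.
The 10 across and the 16 down share only 7, so R2C2 = 7.
R2C3 = 4 − 3 = 1 completes the 4 down.
R1C1 = 7: the only remaining digit allowed by both the 19 across and the 9 down.
R1C2 = 19 − 10 = 9 completes the 19 across.
R2C1 = 10 − 8 = 2 completes the 10 across.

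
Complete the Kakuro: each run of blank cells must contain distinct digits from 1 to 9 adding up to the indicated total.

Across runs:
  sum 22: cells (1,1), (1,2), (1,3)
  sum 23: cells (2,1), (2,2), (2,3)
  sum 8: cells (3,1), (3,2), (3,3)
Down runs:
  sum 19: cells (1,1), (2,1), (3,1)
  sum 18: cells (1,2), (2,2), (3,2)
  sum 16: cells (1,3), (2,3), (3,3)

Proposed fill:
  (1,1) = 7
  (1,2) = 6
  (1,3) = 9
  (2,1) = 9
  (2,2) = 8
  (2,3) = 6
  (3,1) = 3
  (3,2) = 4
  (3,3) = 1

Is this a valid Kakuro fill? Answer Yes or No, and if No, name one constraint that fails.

Across: 7+6+9=22; 9+8+6=23; 3+4+1=8. Down: 7+9+3=19; 6+8+4=18; 9+6+1=16. No digit repeats within any run.

Yes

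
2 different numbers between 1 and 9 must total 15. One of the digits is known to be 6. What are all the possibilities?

{6,9}

2 distinct digits from 1–9 sum between 3 and 17.
Keeping only sets containing 6.
Only one set works: {6,9}.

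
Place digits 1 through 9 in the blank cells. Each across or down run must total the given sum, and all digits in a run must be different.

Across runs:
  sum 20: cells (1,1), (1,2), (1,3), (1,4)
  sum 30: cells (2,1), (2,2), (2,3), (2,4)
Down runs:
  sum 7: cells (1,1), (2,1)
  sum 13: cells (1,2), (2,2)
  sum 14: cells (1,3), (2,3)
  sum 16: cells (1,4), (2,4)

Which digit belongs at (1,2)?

4

30 in 4 cells must be {6,7,8,9}; 16 in 2 cells must be {7,9}.
Only 6 fits (2,1) under both its across sum 30 and down sum 7.
(1,1) = 7 − 6 = 1 completes the 7 down.
Nothing is forced directly, so branch on (2,3), whose candidates are 8 or 9. If (2,3) = 9: that forces (1,3) = 5, after which (1,4) would have to be in {6,8} for the 20 across but in {7,9} for the 16 down — contradiction. So (2,3) = 8.
(1,3) = 14 − 8 = 6 completes the 14 down.
(1,4) = 9: the only remaining digit allowed by both the 20 across and the 16 down.
(2,4) = 16 − 9 = 7 completes the 16 down.
(1,2) = 20 − 16 = 4 completes the 20 across.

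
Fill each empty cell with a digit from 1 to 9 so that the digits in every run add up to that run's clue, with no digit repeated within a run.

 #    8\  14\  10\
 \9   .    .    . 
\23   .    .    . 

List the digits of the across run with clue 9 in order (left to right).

23 in 3 cells must be {6,8,9}.
The 23 across and the 8 down share only 6, so R2C1 = 6.
R1C1 = 8 − 6 = 2 completes the 8 down.
Given what's placed, R1C2 must be 6 to fit the 9 across and 14 down.
R1C3 = 9 − 8 = 1 completes the 9 across.
R2C2 = 14 − 6 = 8 completes the 14 down.
R2C3 = 23 − 14 = 9 completes the 23 across.

2 6 1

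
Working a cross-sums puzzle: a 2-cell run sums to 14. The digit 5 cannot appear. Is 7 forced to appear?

No

The only way to make 14 from 2 distinct digits under that restriction is {6,8}, which does not contain 7.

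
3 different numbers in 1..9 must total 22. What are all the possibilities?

{5,8,9}; {6,7,9}

3 distinct digits from 1–9 sum between 6 and 24.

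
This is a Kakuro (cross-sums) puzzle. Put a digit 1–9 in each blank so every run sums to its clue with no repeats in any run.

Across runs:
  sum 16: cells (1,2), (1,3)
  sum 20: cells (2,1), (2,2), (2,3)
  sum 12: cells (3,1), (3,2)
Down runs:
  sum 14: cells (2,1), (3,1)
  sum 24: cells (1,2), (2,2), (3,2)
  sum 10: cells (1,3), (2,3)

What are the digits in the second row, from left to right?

9 8 3

16 in 2 cells must be {7,9}; 24 in 3 cells must be {7,8,9}.
Nothing is forced directly, so branch on (1,2), whose candidates are 7 or 9. If (1,2) = 7: that forces (1,3) = 9, after which (2,3) would have to be in {3,4,5,6,7,8,9} for the 20 across but in {1} for the 10 down — contradiction. So (1,2) = 9.
(1,3) = 16 − 9 = 7 completes the 16 across.
(2,3) = 10 − 7 = 3 completes the 10 down.
(2,2) = 8: the only remaining digit allowed by both the 20 across and the 24 down.
(3,2) = 24 − 17 = 7 completes the 24 down.
(2,1) = 20 − 11 = 9 completes the 20 across.
(3,1) = 12 − 7 = 5 completes the 12 across.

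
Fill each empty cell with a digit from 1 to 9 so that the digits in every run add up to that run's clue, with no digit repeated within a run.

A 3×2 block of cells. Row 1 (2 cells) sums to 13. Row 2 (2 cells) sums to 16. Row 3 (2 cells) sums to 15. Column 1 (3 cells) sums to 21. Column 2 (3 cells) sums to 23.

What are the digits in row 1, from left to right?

16 in 2 cells must be {7,9}; 23 in 3 cells must be {6,8,9}.
The 16 across and the 23 down share only 9, so (2,2) = 9.
(2,1) = 16 − 9 = 7 completes the 16 across.
Nothing is forced directly, so branch on (1,2), whose candidates are 6 or 8. If (1,2) = 6: then (1,1) would have to be in {7} for the 13 across but in {5,6,8,9} for the 21 down — contradiction. So (1,2) = 8.
(1,1) = 13 − 8 = 5 completes the 13 across.
(3,1) = 21 − 12 = 9 completes the 21 down.
(3,2) = 15 − 9 = 6 completes the 15 across.

5, 8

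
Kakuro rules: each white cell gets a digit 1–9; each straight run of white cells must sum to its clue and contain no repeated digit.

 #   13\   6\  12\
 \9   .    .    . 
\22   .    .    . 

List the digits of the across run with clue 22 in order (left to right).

8, 5, 9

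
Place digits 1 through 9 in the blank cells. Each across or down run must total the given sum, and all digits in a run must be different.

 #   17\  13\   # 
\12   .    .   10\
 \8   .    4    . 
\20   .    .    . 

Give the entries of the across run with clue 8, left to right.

No cell is forced outright now. R2C1 can only be 1 or 3 (the digits allowed by both its 8 across and its 17 down). If R2C1 = 1: that forces R2C3 = 3, R3C3 = 7, R3C1 = 9, after which R3C2 would have to be in {4} for the 20 across but in {1,2,3,6,7,8} for the 13 down — contradiction. So R2C1 = 3.
R2C3 = 8 − 7 = 1 completes the 8 across.
R3C3 = 10 − 1 = 9 completes the 10 down.
Nothing is forced directly, so branch on R1C1, whose candidates are 5 or 8 or 9. If R1C1 = 5: that forces R1C2 = 7, after which R3C1 would have to be in {3,4,5,6,7,8} for the 20 across but in {9} for the 17 down — contradiction. If R1C1 = 8: then R1C2 would have to be in {4} for the 12 across but in {1,2,3,6,7,8} for the 13 down — contradiction. So R1C1 = 9.
R1C2 = 12 − 9 = 3 completes the 12 across.
R3C1 = 17 − 12 = 5 completes the 17 down.
R3C2 = 20 − 14 = 6 completes the 20 across.

3, 4, 1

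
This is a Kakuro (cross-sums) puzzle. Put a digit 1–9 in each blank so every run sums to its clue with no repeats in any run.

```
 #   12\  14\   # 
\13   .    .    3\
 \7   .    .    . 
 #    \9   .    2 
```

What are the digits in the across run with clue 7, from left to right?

4 2 1

7 in 3 cells must be {1,2,4}; 3 in 2 cells must be {1,2}.
The 7 across and the 12 down share only 4, so R2C1 = 4.
R2C3 = 3 − 2 = 1 completes the 3 down.
R3C2 = 9 − 2 = 7 completes the 9 across.
R1C1 = 12 − 4 = 8 completes the 12 down.
R1C2 = 13 − 8 = 5 completes the 13 across.
R2C2 = 7 − 5 = 2 completes the 7 across.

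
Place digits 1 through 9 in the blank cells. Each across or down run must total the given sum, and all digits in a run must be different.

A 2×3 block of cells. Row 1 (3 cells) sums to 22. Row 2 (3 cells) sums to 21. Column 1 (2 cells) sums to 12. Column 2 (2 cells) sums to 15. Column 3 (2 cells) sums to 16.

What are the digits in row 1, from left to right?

16 in 2 cells must be {7,9}.
Nothing is forced directly, so branch on (1,3), whose candidates are 7 or 9. If (1,3) = 7: that forces (1,1) = 9, (1,2) = 6, after which (2,1) would have to be in {4,5,6,7,8,9} for the 21 across but in {3} for the 12 down — contradiction. So (1,3) = 9.
(2,3) = 16 − 9 = 7 completes the 16 down.
Nothing is forced directly, so branch on (2,1), whose candidates are 5 or 8 or 9. If (2,1) = 8: then (1,1) would have to be in {5,6,7,8} for the 22 across but in {4} for the 12 down — contradiction. If (2,1) = 9: then (1,1) would have to be in {5,6,7,8} for the 22 across but in {3} for the 12 down — contradiction. So (2,1) = 5.
(1,1) = 12 − 5 = 7 completes the 12 down.
(1,2) = 22 − 16 = 6 completes the 22 across.
(2,2) = 21 − 12 = 9 completes the 21 across.

7, 6, 9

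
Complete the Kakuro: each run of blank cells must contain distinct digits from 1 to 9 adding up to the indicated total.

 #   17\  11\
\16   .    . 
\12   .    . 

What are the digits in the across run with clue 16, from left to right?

16 in 2 cells must be {7,9}; 17 in 2 cells must be {8,9}.
The 16 across and the 17 down share only 9, so R1C1 = 9.
R1C2 = 16 − 9 = 7 completes the 16 across.
R2C1 = 17 − 9 = 8 completes the 17 down.
R2C2 = 12 − 8 = 4 completes the 12 across.

9 7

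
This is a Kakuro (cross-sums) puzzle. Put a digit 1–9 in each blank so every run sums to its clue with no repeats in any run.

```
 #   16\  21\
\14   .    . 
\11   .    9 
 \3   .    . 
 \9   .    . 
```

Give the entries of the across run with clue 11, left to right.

2 9

3 in 2 cells must be {1,2}.
R2C1 = 11 − 9 = 2 completes the 11 across.
R3C1 = 1: the only remaining digit allowed by both the 3 across and the 16 down.
R3C2 = 3 − 1 = 2 completes the 3 across.
Given what's placed, R1C2 must be 6 to fit the 14 across and 21 down.
R4C2 = 21 − 17 = 4 completes the 21 down.
R1C1 = 14 − 6 = 8 completes the 14 across.
R4C1 = 9 − 4 = 5 completes the 9 across.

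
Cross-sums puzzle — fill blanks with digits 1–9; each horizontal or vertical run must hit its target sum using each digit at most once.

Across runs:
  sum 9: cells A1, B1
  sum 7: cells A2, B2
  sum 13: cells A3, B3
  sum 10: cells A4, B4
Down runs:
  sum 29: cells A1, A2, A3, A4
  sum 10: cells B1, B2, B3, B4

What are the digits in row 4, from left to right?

7, 3

29 in 4 cells must be {5,7,8,9}; 10 in 4 cells must be {1,2,3,4}.
Only 5 fits A2 under both its across sum 7 and down sum 29.
B2 = 7 − 5 = 2 completes the 7 across.
Given what's placed, B3 must be 4 to fit the 13 across and 10 down.
A3 = 13 − 4 = 9 completes the 13 across.
No cell is forced outright now. A1 can only be 7 or 8 (the digits allowed by both its 9 across and its 29 down). If A1 = 7: then B1 would have to be in {2} for the 9 across but in {1,3} for the 10 down — contradiction. So A1 = 8.
B1 = 9 − 8 = 1 completes the 9 across.
A4 = 29 − 22 = 7 completes the 29 down.
B4 = 10 − 7 = 3 completes the 10 across.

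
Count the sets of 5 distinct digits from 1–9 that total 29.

8

5 distinct digits from 1–9 sum between 15 and 35.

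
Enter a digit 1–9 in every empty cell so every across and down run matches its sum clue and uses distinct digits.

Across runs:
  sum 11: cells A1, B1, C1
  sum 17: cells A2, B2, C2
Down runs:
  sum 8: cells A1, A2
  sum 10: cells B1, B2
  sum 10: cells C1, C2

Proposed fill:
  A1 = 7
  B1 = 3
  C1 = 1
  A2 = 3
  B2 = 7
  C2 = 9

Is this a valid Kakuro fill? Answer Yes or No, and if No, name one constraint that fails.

No — the down run A1–A2 sums to 10, not 8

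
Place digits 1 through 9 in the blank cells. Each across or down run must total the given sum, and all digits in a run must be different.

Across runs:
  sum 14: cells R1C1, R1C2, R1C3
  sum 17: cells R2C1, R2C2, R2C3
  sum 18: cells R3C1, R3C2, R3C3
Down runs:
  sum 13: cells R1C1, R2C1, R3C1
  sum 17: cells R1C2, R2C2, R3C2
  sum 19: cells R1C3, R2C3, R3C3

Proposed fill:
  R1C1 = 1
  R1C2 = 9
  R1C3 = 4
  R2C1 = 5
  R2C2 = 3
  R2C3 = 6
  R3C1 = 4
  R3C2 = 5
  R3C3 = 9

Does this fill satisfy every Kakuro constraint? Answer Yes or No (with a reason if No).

No — the down run R1C1–R3C1 sums to 10, not 13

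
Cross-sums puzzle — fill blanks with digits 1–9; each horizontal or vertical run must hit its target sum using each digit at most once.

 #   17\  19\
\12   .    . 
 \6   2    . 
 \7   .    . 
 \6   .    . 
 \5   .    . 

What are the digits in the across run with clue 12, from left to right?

R2C2 = 6 − 2 = 4 completes the 6 across.
No cell is forced outright now. R5C1 can only be 1 or 3 or 4 (the digits allowed by both its 5 across and its 17 down). If R5C1 = 1: then R5C2 would have to be in {4} for the 5 across but in {1,2,3,5,6,7,9} for the 19 down — contradiction. If R5C1 = 4: that forces R4C1 = 1, R4C2 = 5, R5C2 = 1, R3C1 = 3, after which R3C2 would have to be in {4} for the 7 across but in {2,3,6,7} for the 19 down — contradiction. So R5C1 = 3.
R5C2 = 5 − 3 = 2 completes the 5 across.
Nothing is forced directly, so branch on R4C2, whose candidates are 1 or 5. If R4C2 = 1: that forces R4C1 = 5, after which R1C1 would have to be in {3,4,5,7,8,9} for the 12 across but in {1,6} for the 17 down — contradiction. So R4C2 = 5.
R1C2 = 7: the only remaining digit allowed by both the 12 across and the 19 down.
R3C2 = 19 − 18 = 1 completes the 19 down.
R4C1 = 6 − 5 = 1 completes the 6 across.
R1C1 = 12 − 7 = 5 completes the 12 across.

5 7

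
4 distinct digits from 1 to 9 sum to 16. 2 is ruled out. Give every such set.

{1,3,4,8}; {1,3,5,7}; {1,4,5,6}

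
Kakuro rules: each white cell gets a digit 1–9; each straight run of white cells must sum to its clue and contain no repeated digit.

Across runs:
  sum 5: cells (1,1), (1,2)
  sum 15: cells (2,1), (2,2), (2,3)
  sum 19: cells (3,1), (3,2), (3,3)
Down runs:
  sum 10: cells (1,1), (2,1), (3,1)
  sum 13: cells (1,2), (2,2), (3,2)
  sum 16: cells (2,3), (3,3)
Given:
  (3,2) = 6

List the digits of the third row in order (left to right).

16 in 2 cells must be {7,9}.
(3,3) = 9: the only remaining digit allowed by both the 19 across and the 16 down.
(2,3) = 16 − 9 = 7 completes the 16 down.
(3,1) = 19 − 15 = 4 completes the 19 across.
Given what's placed, (1,1) must be 1 to fit the 5 across and 10 down.
(1,2) = 5 − 1 = 4 completes the 5 across.
(2,1) = 10 − 5 = 5 completes the 10 down.
(2,2) = 15 − 12 = 3 completes the 15 across.

4, 6, 9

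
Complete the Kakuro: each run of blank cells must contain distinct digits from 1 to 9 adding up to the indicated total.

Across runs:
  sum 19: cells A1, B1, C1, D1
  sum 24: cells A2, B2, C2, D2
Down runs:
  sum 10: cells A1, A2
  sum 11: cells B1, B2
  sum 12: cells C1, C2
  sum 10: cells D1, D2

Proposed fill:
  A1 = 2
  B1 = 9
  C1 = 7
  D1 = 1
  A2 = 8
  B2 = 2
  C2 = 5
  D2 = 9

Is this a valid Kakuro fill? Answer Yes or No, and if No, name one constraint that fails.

Across: 2+9+7+1=19; 8+2+5+9=24. Down: 2+8=10; 9+2=11; 7+5=12; 1+9=10. No digit repeats within any run.

Yes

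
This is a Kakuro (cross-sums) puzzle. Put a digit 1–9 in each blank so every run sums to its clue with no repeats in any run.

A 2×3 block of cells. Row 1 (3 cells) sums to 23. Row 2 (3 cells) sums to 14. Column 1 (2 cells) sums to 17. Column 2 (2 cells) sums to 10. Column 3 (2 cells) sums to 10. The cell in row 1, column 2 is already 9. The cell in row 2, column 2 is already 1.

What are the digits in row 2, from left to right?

23 in 3 cells must be {6,8,9}; 17 in 2 cells must be {8,9}.
Given what's placed, (1,1) must be 8 to fit the 23 across and 17 down.
(1,3) = 23 − 17 = 6 completes the 23 across.
(2,1) = 17 − 8 = 9 completes the 17 down.
(2,3) = 14 − 10 = 4 completes the 14 across.

9 1 4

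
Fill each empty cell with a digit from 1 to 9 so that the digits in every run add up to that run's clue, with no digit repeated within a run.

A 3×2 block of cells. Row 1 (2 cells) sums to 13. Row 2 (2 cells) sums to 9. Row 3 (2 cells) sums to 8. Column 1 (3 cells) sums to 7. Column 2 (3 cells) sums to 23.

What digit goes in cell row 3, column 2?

6

7 in 3 cells must be {1,2,4}; 23 in 3 cells must be {6,8,9}.
The 13 across and the 7 down share only 4, so (1,1) = 4.
(1,2) = 13 − 4 = 9 completes the 13 across.
Given what's placed, (3,2) must be 6 to fit the 8 across and 23 down.
(2,2) = 23 − 15 = 8 completes the 23 down.
(3,1) = 8 − 6 = 2 completes the 8 across.
(2,1) = 9 − 8 = 1 completes the 9 across.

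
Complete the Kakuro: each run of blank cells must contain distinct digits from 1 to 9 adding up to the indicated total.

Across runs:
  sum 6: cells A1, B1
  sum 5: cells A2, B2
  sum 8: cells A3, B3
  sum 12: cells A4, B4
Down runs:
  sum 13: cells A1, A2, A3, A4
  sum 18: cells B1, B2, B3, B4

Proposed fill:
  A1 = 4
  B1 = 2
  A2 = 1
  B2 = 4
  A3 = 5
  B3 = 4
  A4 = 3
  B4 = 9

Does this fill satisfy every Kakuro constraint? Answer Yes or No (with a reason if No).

No — the across run A3–B3 sums to 9, not 8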